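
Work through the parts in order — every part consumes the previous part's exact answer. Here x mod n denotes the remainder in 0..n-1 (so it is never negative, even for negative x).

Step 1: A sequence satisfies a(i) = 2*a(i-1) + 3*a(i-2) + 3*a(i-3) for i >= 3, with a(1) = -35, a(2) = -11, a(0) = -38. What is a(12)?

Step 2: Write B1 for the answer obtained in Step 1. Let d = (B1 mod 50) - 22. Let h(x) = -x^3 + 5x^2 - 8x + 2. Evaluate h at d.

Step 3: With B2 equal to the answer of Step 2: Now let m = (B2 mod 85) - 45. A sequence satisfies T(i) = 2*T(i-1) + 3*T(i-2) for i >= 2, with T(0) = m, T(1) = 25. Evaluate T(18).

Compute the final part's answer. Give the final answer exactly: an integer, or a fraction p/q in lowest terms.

Step 1: a(3) = 2*(-11) + 3*(-35) + 3*(-38) = -241; iterating: a(3)=-241, a(4)=-620, a(5)=-1996, a(6)=-6575, a(7)=-20998, a(8)=-67709, a(9)=-218137, a(10)=-702395, a(11)=-2262328, a(12)=-7286252; answer -7286252
Step 2: B1 = -7286252; d = 26; -1*(26)^3 + 5*(26)^2 - 8*(26)^1 + 2 = (-17576) + (3380) + (-208) + (2) = -14402; answer -14402
Step 3: B2 = -14402; m = 3; T(2) = 2*(25) + 3*(3) = 59; iterating: T(2)=59, T(3)=193, T(4)=563, T(5)=1705, T(6)=5099, T(7)=15313, T(8)=45923, T(9)=137785, T(10)=413339, T(11)=1240033, T(12)=3720083, T(13)=11160265, T(14)=33480779, T(15)=100442353, T(16)=301327043, T(17)=903981145, T(18)=2711943419; answer 2711943419

2711943419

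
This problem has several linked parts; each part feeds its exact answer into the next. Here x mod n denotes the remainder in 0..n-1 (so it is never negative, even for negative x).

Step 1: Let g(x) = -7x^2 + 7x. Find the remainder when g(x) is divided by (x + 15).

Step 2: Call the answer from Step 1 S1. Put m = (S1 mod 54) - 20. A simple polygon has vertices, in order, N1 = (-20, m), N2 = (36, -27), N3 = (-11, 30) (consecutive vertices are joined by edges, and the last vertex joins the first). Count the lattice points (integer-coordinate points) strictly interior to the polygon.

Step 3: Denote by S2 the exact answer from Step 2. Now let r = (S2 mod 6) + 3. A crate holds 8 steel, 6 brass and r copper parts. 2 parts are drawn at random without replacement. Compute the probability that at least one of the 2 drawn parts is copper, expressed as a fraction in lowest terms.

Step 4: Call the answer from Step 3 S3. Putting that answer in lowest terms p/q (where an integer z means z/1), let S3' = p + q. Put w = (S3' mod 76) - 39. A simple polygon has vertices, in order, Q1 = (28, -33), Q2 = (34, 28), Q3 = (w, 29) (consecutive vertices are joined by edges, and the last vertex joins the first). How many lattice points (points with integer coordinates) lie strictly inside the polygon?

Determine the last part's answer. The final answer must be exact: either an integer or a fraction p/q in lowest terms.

368

Step 1: remainder = value at the root: -7*(-15)^2 + 7*(-15)^1 = (-1575) + (-105) = -1680; answer -1680
Step 2: S1 = -1680; m = 28; cross terms: (-20*-27 - 36*28)=-468, (36*30 - -11*-27)=783, (-11*28 - -20*30)=292; twice the area = |607| = 607; area = 607/2; boundary points = 1 + 1 + 1 = 3; strictly interior points = area - boundary/2 + 1 = 303; answer 303
Step 3: S2 = 303; r = 6; total draws C(20,2) = 190; complement C(14,2) = 91; favorable 190 - 91 = 99; P = 99/190; answer 99/190
Step 4: S3 = 99/190; threaded value p + q = 289; w = 22; cross terms: (28*28 - 34*-33)=1906, (34*29 - 22*28)=370, (22*-33 - 28*29)=-1538; twice the area = |738| = 738; area = 369; boundary points = 1 + 1 + 2 = 4; strictly interior points = area - boundary/2 + 1 = 368; answer 368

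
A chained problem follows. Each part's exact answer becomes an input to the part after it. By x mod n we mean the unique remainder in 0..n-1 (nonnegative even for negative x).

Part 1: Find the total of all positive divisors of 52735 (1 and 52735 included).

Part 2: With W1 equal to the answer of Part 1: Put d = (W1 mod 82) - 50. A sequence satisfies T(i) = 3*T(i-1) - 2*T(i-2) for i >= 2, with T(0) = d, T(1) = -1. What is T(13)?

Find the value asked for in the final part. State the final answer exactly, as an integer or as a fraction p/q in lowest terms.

Part 1: 52735 = 5 * 53 * 199; sigma = (1 + 5) * (1 + 53) * (1 + 199) = 6 * 54 * 200 = 64800; answer 64800
Part 2: W1 = 64800; d = -30; T(2) = 3*(-1) - 2*(-30) = 57; iterating: T(2)=57, T(3)=173, T(4)=405, T(5)=869, T(6)=1797, T(7)=3653, T(8)=7365, T(9)=14789, T(10)=29637, T(11)=59333, T(12)=118725, T(13)=237509; answer 237509

237509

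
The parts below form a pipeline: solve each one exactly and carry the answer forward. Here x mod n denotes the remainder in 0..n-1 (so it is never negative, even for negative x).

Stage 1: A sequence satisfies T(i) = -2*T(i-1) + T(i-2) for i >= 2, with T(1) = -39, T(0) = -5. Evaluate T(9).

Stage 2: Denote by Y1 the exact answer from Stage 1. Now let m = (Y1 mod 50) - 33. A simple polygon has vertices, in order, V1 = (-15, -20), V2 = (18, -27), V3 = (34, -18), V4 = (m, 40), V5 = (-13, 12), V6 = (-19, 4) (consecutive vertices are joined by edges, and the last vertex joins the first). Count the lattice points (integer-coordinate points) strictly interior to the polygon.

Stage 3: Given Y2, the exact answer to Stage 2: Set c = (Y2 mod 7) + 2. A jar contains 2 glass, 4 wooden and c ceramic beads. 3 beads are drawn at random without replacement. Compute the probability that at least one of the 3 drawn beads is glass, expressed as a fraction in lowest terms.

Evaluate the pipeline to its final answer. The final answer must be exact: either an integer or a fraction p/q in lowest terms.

Stage 1: T(2) = -2*(-39) + 1*(-5) = 73; iterating: T(2)=73, T(3)=-185, T(4)=443, T(5)=-1071, T(6)=2585, T(7)=-6241, T(8)=15067, T(9)=-36375; answer -36375
Stage 2: Y1 = -36375; m = -8; cross terms: (-15*-27 - 18*-20)=765, (18*-18 - 34*-27)=594, (34*40 - -8*-18)=1216, (-8*12 - -13*40)=424, (-13*4 - -19*12)=176, (-19*-20 - -15*4)=440; twice the area = |3615| = 3615; area = 3615/2; boundary points = 1 + 1 + 2 + 1 + 2 + 4 = 11; strictly interior points = area - boundary/2 + 1 = 1803; answer 1803
Stage 3: Y2 = 1803; c = 6; total draws C(12,3) = 220; complement C(10,3) = 120; favorable 220 - 120 = 100; P = 5/11; answer 5/11

5/11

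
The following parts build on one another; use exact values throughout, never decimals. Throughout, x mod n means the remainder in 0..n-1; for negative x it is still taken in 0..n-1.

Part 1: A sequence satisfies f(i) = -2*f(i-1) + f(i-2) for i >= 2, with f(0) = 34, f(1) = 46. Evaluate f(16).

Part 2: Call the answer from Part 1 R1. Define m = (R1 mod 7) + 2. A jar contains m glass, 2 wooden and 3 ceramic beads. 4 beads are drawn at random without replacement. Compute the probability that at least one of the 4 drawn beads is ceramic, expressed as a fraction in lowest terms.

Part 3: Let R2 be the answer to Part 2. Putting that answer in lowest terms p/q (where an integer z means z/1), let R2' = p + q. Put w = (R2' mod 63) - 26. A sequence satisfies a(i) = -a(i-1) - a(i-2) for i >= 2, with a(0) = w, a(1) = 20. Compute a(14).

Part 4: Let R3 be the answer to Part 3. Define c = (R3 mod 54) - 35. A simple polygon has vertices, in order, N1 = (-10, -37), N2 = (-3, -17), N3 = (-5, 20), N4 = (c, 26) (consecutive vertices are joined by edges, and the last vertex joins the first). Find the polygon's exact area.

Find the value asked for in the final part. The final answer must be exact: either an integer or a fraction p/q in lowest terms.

Part 1: f(2) = -2*(46) + 1*(34) = -58; iterating: f(2)=-58, f(3)=162, f(4)=-382, f(5)=926, f(6)=-2234, f(7)=5394, f(8)=-13022, f(9)=31438, f(10)=-75898, f(11)=183234, f(12)=-442366, f(13)=1067966, f(14)=-2578298, f(15)=6224562, f(16)=-15027422; answer -15027422
Part 2: R1 = -15027422; m = 5; total draws C(10,4) = 210; complement C(7,4) = 35; favorable 210 - 35 = 175; P = 5/6; answer 5/6
Part 3: R2 = 5/6; threaded value p + q = 11; w = -15; a(2) = -1*(20) - 1*(-15) = -5; iterating: a(2)=-5, a(3)=-15, a(4)=20, a(5)=-5, a(6)=-15, a(7)=20, a(8)=-5, a(9)=-15, a(10)=20, a(11)=-5, a(12)=-15, a(13)=20, a(14)=-5; answer -5
Part 4: R3 = -5; c = 14; cross terms: (-10*-17 - -3*-37)=59, (-3*20 - -5*-17)=-145, (-5*26 - 14*20)=-410, (14*-37 - -10*26)=-258; twice the area = |-754| = 754; area = 377; answer 377

377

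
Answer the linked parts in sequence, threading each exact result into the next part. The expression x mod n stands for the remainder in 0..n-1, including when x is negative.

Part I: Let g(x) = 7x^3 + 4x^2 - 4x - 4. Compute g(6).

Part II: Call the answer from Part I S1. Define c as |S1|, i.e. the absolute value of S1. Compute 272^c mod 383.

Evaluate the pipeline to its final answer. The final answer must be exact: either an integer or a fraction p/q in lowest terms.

189

Part I: 7*(6)^3 + 4*(6)^2 - 4*(6)^1 - 4 = (1512) + (144) + (-24) + (-4) = 1628; answer 1628
Part II: S1 = 1628; c = 1628; squarings mod 383: 272^1=272, 272^2=65, 272^4=12, 272^8=144, 272^16=54, 272^32=235, 272^64=73, 272^128=350, 272^256=323, 272^512=153, 272^1024=46; 272^1628 = 272^4 * 272^8 * 272^16 * 272^64 * 272^512 * 272^1024 = 189 (mod 383); answer 189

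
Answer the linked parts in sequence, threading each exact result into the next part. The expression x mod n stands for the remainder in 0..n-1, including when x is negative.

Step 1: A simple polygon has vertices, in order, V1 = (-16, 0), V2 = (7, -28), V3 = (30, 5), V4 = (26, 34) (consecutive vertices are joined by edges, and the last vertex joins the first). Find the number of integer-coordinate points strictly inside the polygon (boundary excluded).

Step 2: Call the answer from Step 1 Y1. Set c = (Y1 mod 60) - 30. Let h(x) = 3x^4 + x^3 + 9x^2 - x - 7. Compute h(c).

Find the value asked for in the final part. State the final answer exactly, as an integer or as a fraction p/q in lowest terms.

Step 1: cross terms: (-16*-28 - 7*0)=448, (7*5 - 30*-28)=875, (30*34 - 26*5)=890, (26*0 - -16*34)=544; twice the area = |2757| = 2757; area = 2757/2; boundary points = 1 + 1 + 1 + 2 = 5; strictly interior points = area - boundary/2 + 1 = 1377; answer 1377
Step 2: Y1 = 1377; c = 27; 3*(27)^4 + 1*(27)^3 + 9*(27)^2 - 1*(27)^1 - 7 = (1594323) + (19683) + (6561) + (-27) + (-7) = 1620533; answer 1620533

1620533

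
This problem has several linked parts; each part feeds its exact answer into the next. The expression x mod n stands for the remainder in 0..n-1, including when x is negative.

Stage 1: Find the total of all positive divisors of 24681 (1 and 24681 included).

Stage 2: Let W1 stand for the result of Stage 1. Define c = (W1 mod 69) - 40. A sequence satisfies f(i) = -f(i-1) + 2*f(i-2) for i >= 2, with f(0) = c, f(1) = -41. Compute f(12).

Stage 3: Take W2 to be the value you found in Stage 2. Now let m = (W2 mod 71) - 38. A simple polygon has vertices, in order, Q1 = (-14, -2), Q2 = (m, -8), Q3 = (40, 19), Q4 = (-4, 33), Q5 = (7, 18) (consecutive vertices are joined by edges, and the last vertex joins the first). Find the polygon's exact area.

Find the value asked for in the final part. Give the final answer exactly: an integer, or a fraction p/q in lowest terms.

Stage 1: 24681 = 3 * 19 * 433; sigma = (1 + 3) * (1 + 19) * (1 + 433) = 4 * 20 * 434 = 34720; answer 34720
Stage 2: W1 = 34720; c = -27; f(2) = -1*(-41) + 2*(-27) = -13; iterating: f(2)=-13, f(3)=-69, f(4)=43, f(5)=-181, f(6)=267, f(7)=-629, f(8)=1163, f(9)=-2421, f(10)=4747, f(11)=-9589, f(12)=19083; answer 19083
Stage 3: W2 = 19083; m = 17; cross terms: (-14*-8 - 17*-2)=146, (17*19 - 40*-8)=643, (40*33 - -4*19)=1396, (-4*18 - 7*33)=-303, (7*-2 - -14*18)=238; twice the area = |2120| = 2120; area = 1060; answer 1060

1060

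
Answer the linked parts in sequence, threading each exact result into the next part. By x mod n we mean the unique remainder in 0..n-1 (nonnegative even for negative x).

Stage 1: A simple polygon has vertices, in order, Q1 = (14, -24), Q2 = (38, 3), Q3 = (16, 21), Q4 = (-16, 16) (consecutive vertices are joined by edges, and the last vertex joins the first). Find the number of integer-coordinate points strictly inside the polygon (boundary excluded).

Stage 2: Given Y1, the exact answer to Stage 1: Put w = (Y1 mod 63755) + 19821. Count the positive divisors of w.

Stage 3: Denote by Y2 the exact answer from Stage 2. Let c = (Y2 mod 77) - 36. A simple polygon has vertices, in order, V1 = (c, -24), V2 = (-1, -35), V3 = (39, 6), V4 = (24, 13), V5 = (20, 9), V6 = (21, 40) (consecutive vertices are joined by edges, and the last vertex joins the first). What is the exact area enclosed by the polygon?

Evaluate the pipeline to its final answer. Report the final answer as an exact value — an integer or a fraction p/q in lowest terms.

2661/2

Stage 1: cross terms: (14*3 - 38*-24)=954, (38*21 - 16*3)=750, (16*16 - -16*21)=592, (-16*-24 - 14*16)=160; twice the area = |2456| = 2456; area = 1228; boundary points = 3 + 2 + 1 + 10 = 16; strictly interior points = area - boundary/2 + 1 = 1221; answer 1221
Stage 2: Y1 = 1221; w = 21042; 21042 = 2 * 3^2 * 7 * 167; number of divisors = (1+1) * (2+1) * (1+1) * (1+1) = 24; answer 24
Stage 3: Y2 = 24; c = -12; cross terms: (-12*-35 - -1*-24)=396, (-1*6 - 39*-35)=1359, (39*13 - 24*6)=363, (24*9 - 20*13)=-44, (20*40 - 21*9)=611, (21*-24 - -12*40)=-24; twice the area = |2661| = 2661; area = 2661/2; answer 2661/2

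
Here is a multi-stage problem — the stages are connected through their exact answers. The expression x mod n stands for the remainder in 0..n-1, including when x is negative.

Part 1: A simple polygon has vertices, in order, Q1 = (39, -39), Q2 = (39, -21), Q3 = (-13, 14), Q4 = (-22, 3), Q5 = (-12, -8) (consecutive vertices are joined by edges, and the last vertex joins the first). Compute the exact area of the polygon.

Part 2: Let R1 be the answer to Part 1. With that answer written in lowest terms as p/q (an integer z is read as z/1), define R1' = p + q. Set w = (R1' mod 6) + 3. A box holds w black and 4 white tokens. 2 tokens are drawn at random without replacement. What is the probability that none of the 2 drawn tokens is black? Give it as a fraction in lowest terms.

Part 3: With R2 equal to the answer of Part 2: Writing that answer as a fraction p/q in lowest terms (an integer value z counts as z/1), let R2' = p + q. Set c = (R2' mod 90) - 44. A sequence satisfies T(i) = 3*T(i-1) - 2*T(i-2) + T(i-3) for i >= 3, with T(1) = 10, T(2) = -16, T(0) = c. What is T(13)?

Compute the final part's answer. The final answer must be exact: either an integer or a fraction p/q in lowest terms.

Part 1: cross terms: (39*-21 - 39*-39)=702, (39*14 - -13*-21)=273, (-13*3 - -22*14)=269, (-22*-8 - -12*3)=212, (-12*-39 - 39*-8)=780; twice the area = |2236| = 2236; area = 1118; answer 1118
Part 2: R1 = 1118; threaded value p + q = 1119; w = 6; total draws C(10,2) = 45; favorable C(4,2) = 6; P = 2/15; answer 2/15
Part 3: R2 = 2/15; threaded value p + q = 17; c = -27; T(3) = 3*(-16) - 2*(10) + 1*(-27) = -95; iterating: T(3)=-95, T(4)=-243, T(5)=-555, T(6)=-1274, T(7)=-2955, T(8)=-6872, T(9)=-15980, T(10)=-37151, T(11)=-86365, T(12)=-200773, T(13)=-466740; answer -466740

-466740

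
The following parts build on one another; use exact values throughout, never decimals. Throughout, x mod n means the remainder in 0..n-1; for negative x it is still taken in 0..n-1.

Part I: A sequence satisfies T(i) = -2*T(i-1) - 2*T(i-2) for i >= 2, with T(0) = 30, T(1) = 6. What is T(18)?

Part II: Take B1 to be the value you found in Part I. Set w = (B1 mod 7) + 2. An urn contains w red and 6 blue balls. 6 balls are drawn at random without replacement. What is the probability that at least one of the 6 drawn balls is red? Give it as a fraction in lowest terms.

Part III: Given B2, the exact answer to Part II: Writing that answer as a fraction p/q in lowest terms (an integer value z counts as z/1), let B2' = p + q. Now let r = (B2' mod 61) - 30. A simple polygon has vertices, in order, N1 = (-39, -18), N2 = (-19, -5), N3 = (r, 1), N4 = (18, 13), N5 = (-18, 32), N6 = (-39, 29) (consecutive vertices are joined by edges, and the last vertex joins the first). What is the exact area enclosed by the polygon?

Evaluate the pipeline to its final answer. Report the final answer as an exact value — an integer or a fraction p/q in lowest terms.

3131/2

Part I: T(2) = -2*(6) - 2*(30) = -72; iterating: T(2)=-72, T(3)=132, T(4)=-120, T(5)=-24, T(6)=288, T(7)=-528, T(8)=480, T(9)=96, T(10)=-1152, T(11)=2112, T(12)=-1920, T(13)=-384, T(14)=4608, T(15)=-8448, T(16)=7680, T(17)=1536, T(18)=-18432; answer -18432
Part II: B1 = -18432; w = 8; total draws C(14,6) = 3003; complement C(6,6) = 1; favorable 3003 - 1 = 3002; P = 3002/3003; answer 3002/3003
Part III: B2 = 3002/3003; threaded value p + q = 6005; r = -3; cross terms: (-39*-5 - -19*-18)=-147, (-19*1 - -3*-5)=-34, (-3*13 - 18*1)=-57, (18*32 - -18*13)=810, (-18*29 - -39*32)=726, (-39*-18 - -39*29)=1833; twice the area = |3131| = 3131; area = 3131/2; answer 3131/2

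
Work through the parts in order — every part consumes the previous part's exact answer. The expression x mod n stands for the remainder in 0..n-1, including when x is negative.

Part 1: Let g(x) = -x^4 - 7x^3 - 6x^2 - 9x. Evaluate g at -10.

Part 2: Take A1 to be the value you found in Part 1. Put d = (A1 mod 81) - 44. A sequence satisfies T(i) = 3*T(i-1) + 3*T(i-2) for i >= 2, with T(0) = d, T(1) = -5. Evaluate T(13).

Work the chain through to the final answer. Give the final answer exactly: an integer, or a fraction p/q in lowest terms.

21253995

Part 1: -1*(-10)^4 - 7*(-10)^3 - 6*(-10)^2 - 9*(-10)^1 = (-10000) + (7000) + (-600) + (90) = -3510; answer -3510
Part 2: A1 = -3510; d = 10; T(2) = 3*(-5) + 3*(10) = 15; iterating: T(2)=15, T(3)=30, T(4)=135, T(5)=495, T(6)=1890, T(7)=7155, T(8)=27135, T(9)=102870, T(10)=390015, T(11)=1478655, T(12)=5606010, T(13)=21253995; answer 21253995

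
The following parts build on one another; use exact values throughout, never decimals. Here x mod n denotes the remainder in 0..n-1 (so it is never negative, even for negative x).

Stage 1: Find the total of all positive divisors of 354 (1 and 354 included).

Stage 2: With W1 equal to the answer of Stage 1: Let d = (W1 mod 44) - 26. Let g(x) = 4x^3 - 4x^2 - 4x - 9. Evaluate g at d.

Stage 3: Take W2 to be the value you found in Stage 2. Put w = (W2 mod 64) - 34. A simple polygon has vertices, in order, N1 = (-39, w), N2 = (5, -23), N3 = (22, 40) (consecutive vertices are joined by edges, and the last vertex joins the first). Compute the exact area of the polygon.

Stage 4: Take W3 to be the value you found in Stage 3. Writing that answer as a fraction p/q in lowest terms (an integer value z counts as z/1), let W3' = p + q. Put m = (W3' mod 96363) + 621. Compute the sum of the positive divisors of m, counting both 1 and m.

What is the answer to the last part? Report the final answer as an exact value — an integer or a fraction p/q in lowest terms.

3780

Stage 1: 354 = 2 * 3 * 59; sigma = (1 + 2) * (1 + 3) * (1 + 59) = 3 * 4 * 60 = 720; answer 720
Stage 2: W1 = 720; d = -10; 4*(-10)^3 - 4*(-10)^2 - 4*(-10)^1 - 9 = (-4000) + (-400) + (40) + (-9) = -4369; answer -4369
Stage 3: W2 = -4369; w = 13; cross terms: (-39*-23 - 5*13)=832, (5*40 - 22*-23)=706, (22*13 - -39*40)=1846; twice the area = |3384| = 3384; area = 1692; answer 1692
Stage 4: W3 = 1692; threaded value p + q = 1693; m = 2314; 2314 = 2 * 13 * 89; sigma = (1 + 2) * (1 + 13) * (1 + 89) = 3 * 14 * 90 = 3780; answer 3780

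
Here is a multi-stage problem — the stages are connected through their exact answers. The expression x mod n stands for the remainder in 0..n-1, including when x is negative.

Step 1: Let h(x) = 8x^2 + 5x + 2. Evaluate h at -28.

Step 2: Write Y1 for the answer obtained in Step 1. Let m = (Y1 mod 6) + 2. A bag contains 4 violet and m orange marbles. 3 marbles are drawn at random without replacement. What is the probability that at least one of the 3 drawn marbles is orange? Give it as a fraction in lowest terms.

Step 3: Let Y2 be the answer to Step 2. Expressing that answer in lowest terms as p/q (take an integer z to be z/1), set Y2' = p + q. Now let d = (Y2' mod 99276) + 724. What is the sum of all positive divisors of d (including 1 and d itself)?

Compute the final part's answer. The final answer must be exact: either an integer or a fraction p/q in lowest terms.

752

Step 1: 8*(-28)^2 + 5*(-28)^1 + 2 = (6272) + (-140) + (2) = 6134; answer 6134
Step 2: Y1 = 6134; m = 4; total draws C(8,3) = 56; complement C(4,3) = 4; favorable 56 - 4 = 52; P = 13/14; answer 13/14
Step 3: Y2 = 13/14; threaded value p + q = 27; d = 751; 751 is prime, so its only divisors are 1 and 751; sigma = 1 + 751 = 752; answer 752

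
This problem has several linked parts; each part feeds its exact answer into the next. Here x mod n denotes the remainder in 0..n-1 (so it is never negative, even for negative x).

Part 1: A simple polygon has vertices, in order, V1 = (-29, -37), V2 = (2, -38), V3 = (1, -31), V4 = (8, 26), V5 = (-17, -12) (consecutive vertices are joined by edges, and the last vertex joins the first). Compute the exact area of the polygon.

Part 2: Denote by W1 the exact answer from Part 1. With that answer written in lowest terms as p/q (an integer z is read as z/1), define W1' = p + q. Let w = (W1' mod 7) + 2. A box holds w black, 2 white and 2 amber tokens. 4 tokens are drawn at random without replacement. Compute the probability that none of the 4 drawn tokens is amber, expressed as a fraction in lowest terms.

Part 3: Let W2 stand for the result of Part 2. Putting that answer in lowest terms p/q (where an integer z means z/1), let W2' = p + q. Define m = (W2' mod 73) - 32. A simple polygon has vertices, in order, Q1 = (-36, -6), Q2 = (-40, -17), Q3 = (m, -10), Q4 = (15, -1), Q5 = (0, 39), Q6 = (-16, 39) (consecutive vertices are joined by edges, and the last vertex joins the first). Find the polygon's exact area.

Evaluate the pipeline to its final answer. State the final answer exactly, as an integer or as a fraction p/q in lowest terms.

3183/2

Part 1: cross terms: (-29*-38 - 2*-37)=1176, (2*-31 - 1*-38)=-24, (1*26 - 8*-31)=274, (8*-12 - -17*26)=346, (-17*-37 - -29*-12)=281; twice the area = |2053| = 2053; area = 2053/2; answer 2053/2
Part 2: W1 = 2053/2; threaded value p + q = 2055; w = 6; total draws C(10,4) = 210; favorable C(8,4) = 70; P = 1/3; answer 1/3
Part 3: W2 = 1/3; threaded value p + q = 4; m = -28; cross terms: (-36*-17 - -40*-6)=372, (-40*-10 - -28*-17)=-76, (-28*-1 - 15*-10)=178, (15*39 - 0*-1)=585, (0*39 - -16*39)=624, (-16*-6 - -36*39)=1500; twice the area = |3183| = 3183; area = 3183/2; answer 3183/2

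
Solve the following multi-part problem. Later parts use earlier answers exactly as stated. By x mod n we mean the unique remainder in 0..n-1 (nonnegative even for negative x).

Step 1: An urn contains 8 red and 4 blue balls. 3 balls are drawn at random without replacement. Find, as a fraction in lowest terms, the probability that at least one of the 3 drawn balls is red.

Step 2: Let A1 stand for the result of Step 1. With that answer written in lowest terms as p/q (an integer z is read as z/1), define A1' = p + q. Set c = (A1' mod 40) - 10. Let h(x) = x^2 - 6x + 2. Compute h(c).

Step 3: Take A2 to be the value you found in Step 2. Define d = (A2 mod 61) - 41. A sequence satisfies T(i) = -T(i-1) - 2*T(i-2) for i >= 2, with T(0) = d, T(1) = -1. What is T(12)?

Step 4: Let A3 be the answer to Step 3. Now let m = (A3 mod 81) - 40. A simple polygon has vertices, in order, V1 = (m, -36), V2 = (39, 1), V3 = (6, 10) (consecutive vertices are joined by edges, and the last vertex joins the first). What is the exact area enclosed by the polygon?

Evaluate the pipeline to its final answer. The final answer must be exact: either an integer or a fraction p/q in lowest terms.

966

Step 1: total draws C(12,3) = 220; complement C(4,3) = 4; favorable 220 - 4 = 216; P = 54/55; answer 54/55
Step 2: A1 = 54/55; threaded value p + q = 109; c = 19; 1*(19)^2 - 6*(19)^1 + 2 = (361) + (-114) + (2) = 249; answer 249
Step 3: A2 = 249; d = -36; T(2) = -1*(-1) - 2*(-36) = 73; iterating: T(2)=73, T(3)=-71, T(4)=-75, T(5)=217, T(6)=-67, T(7)=-367, T(8)=501, T(9)=233, T(10)=-1235, T(11)=769, T(12)=1701; answer 1701
Step 4: A3 = 1701; m = -40; cross terms: (-40*1 - 39*-36)=1364, (39*10 - 6*1)=384, (6*-36 - -40*10)=184; twice the area = |1932| = 1932; area = 966; answer 966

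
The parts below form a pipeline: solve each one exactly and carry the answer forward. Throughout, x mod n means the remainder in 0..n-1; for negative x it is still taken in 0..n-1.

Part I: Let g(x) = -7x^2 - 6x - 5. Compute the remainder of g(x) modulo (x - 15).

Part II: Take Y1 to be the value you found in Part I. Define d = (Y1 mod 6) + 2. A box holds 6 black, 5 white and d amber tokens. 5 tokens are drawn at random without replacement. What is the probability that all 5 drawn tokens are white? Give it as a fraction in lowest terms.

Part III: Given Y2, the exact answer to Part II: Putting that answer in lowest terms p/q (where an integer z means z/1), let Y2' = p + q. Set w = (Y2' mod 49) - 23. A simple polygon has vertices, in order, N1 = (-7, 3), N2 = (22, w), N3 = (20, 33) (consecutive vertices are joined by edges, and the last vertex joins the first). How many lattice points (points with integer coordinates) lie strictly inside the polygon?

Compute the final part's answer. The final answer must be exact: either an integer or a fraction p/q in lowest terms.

582

Part I: remainder = value at the root: -7*(15)^2 - 6*(15)^1 - 5 = (-1575) + (-90) + (-5) = -1670; answer -1670
Part II: Y1 = -1670; d = 6; total draws C(17,5) = 6188; favorable C(5,5) = 1; P = 1/6188; answer 1/6188
Part III: Y2 = 1/6188; threaded value p + q = 6189; w = -8; cross terms: (-7*-8 - 22*3)=-10, (22*33 - 20*-8)=886, (20*3 - -7*33)=291; twice the area = |1167| = 1167; area = 1167/2; boundary points = 1 + 1 + 3 = 5; strictly interior points = area - boundary/2 + 1 = 582; answer 582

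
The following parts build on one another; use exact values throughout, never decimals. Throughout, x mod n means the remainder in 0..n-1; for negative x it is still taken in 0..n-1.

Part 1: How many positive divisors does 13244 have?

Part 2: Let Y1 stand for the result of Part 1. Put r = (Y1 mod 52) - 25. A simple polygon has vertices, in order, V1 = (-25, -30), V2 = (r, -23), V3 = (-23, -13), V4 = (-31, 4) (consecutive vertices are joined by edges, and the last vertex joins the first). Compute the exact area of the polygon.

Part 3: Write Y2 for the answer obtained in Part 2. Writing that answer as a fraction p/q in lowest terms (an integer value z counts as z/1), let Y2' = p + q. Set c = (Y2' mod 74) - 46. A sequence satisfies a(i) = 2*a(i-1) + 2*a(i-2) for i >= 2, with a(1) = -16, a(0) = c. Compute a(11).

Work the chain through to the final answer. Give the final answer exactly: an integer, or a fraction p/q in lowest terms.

Part 1: 13244 = 2^2 * 7 * 11 * 43; number of divisors = (2+1) * (1+1) * (1+1) * (1+1) = 24; answer 24
Part 2: Y1 = 24; r = -1; cross terms: (-25*-23 - -1*-30)=545, (-1*-13 - -23*-23)=-516, (-23*4 - -31*-13)=-495, (-31*-30 - -25*4)=1030; twice the area = |564| = 564; area = 282; answer 282
Part 3: Y2 = 282; threaded value p + q = 283; c = 15; a(2) = 2*(-16) + 2*(15) = -2; iterating: a(2)=-2, a(3)=-36, a(4)=-76, a(5)=-224, a(6)=-600, a(7)=-1648, a(8)=-4496, a(9)=-12288, a(10)=-33568, a(11)=-91712; answer -91712

-91712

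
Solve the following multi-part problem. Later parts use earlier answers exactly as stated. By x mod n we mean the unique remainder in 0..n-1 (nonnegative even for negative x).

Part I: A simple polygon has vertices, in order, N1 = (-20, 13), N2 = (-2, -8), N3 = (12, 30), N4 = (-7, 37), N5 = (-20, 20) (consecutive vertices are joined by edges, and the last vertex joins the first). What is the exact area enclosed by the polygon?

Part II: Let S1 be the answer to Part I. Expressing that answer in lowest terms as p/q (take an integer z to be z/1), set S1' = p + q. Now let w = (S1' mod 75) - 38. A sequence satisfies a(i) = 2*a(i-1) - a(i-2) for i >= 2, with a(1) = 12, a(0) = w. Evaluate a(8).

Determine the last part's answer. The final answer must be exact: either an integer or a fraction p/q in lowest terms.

Part I: cross terms: (-20*-8 - -2*13)=186, (-2*30 - 12*-8)=36, (12*37 - -7*30)=654, (-7*20 - -20*37)=600, (-20*13 - -20*20)=140; twice the area = |1616| = 1616; area = 808; answer 808
Part II: S1 = 808; threaded value p + q = 809; w = 21; a(2) = 2*(12) - 1*(21) = 3; iterating: a(2)=3, a(3)=-6, a(4)=-15, a(5)=-24, a(6)=-33, a(7)=-42, a(8)=-51; answer -51

-51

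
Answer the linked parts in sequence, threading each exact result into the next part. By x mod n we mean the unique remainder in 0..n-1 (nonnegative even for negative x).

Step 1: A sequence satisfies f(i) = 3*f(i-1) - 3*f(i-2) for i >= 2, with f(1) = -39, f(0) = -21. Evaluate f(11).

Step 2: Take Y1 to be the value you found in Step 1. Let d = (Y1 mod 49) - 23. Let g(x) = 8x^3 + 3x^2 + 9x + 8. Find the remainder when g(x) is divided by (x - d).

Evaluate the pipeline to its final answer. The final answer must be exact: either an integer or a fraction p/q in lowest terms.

Step 1: f(2) = 3*(-39) - 3*(-21) = -54; iterating: f(2)=-54, f(3)=-45, f(4)=27, f(5)=216, f(6)=567, f(7)=1053, f(8)=1458, f(9)=1215, f(10)=-729, f(11)=-5832; answer -5832
Step 2: Y1 = -5832; d = 25; remainder = value at the root: 8*(25)^3 + 3*(25)^2 + 9*(25)^1 + 8 = (125000) + (1875) + (225) + (8) = 127108; answer 127108

127108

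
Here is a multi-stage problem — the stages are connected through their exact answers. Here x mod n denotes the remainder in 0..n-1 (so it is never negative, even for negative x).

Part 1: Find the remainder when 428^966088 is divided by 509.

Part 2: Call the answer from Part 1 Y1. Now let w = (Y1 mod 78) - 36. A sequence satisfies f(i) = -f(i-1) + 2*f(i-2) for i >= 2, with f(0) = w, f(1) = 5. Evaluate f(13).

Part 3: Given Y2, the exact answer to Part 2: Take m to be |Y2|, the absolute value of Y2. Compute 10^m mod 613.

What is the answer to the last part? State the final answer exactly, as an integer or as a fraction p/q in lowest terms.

Part 1: squarings mod 509: 428^1=428, 428^2=453, 428^4=82, 428^8=107, 428^16=251, 428^32=394, 428^64=500, 428^128=81, 428^256=453, 428^512=82, 428^1024=107, 428^2048=251, 428^4096=394, 428^8192=500, 428^16384=81, 428^32768=453, 428^65536=82, 428^131072=107, 428^262144=251, 428^524288=394; 428^966088 = 428^8 * 428^64 * 428^128 * 428^256 * 428^1024 * 428^2048 * 428^4096 * 428^8192 * 428^32768 * 428^131072 * 428^262144 * 428^524288 = 44 (mod 509); answer 44
Part 2: Y1 = 44; w = 8; f(2) = -1*(5) + 2*(8) = 11; iterating: f(2)=11, f(3)=-1, f(4)=23, f(5)=-25, f(6)=71, f(7)=-121, f(8)=263, f(9)=-505, f(10)=1031, f(11)=-2041, f(12)=4103, f(13)=-8185; answer -8185
Part 3: Y2 = -8185; m = 8185; squarings mod 613: 10^1=10, 10^2=100, 10^4=192, 10^8=84, 10^16=313, 10^32=502, 10^64=61, 10^128=43, 10^256=10, 10^512=100, 10^1024=192, 10^2048=84, 10^4096=313; 10^8185 = 10^1 * 10^8 * 10^16 * 10^32 * 10^64 * 10^128 * 10^256 * 10^512 * 10^1024 * 10^2048 * 10^4096 = 556 (mod 613); answer 556

556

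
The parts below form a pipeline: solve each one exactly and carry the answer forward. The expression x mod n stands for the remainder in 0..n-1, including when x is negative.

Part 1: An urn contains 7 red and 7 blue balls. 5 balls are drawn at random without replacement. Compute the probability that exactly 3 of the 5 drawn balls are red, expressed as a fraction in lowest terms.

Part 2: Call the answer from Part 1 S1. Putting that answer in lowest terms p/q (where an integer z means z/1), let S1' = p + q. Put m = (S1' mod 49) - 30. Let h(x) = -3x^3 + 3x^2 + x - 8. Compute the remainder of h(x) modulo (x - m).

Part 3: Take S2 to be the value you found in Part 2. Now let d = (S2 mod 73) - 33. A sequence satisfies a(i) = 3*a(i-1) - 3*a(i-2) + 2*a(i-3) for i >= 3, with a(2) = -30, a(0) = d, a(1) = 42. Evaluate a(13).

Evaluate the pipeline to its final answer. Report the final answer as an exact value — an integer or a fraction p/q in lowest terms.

Part 1: total draws C(14,5) = 2002; favorable C(7,3)*C(7,2) = 735; P = 105/286; answer 105/286
Part 2: S1 = 105/286; threaded value p + q = 391; m = 18; remainder = value at the root: -3*(18)^3 + 3*(18)^2 + 1*(18)^1 - 8 = (-17496) + (972) + (18) + (-8) = -16514; answer -16514
Part 3: S2 = -16514; d = 24; a(3) = 3*(-30) - 3*(42) + 2*(24) = -168; iterating: a(3)=-168, a(4)=-330, a(5)=-546, a(6)=-984, a(7)=-1974, a(8)=-4062, a(9)=-8232, a(10)=-16458, a(11)=-32802, a(12)=-65496, a(13)=-130998; answer -130998

-130998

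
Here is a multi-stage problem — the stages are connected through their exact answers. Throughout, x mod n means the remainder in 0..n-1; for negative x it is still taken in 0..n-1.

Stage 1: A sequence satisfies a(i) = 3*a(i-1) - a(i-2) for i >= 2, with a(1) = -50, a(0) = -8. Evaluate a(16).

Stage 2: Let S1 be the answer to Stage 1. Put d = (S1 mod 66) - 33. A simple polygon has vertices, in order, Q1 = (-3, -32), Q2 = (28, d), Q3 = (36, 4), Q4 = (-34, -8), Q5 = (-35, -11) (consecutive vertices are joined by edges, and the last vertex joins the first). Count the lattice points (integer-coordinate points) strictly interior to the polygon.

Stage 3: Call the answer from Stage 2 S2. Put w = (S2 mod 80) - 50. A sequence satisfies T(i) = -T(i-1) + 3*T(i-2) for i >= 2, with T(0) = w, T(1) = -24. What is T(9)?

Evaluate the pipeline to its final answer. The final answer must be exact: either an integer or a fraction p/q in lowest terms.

Stage 1: a(2) = 3*(-50) - 1*(-8) = -142; iterating: a(2)=-142, a(3)=-376, a(4)=-986, a(5)=-2582, a(6)=-6760, a(7)=-17698, a(8)=-46334, a(9)=-121304, a(10)=-317578, a(11)=-831430, a(12)=-2176712, a(13)=-5698706, a(14)=-14919406, a(15)=-39059512, a(16)=-102259130; answer -102259130
Stage 2: S1 = -102259130; d = -17; cross terms: (-3*-17 - 28*-32)=947, (28*4 - 36*-17)=724, (36*-8 - -34*4)=-152, (-34*-11 - -35*-8)=94, (-35*-32 - -3*-11)=1087; twice the area = |2700| = 2700; area = 1350; boundary points = 1 + 1 + 2 + 1 + 1 = 6; strictly interior points = area - boundary/2 + 1 = 1348; answer 1348
Stage 3: S2 = 1348; w = 18; T(2) = -1*(-24) + 3*(18) = 78; iterating: T(2)=78, T(3)=-150, T(4)=384, T(5)=-834, T(6)=1986, T(7)=-4488, T(8)=10446, T(9)=-23910; answer -23910

-23910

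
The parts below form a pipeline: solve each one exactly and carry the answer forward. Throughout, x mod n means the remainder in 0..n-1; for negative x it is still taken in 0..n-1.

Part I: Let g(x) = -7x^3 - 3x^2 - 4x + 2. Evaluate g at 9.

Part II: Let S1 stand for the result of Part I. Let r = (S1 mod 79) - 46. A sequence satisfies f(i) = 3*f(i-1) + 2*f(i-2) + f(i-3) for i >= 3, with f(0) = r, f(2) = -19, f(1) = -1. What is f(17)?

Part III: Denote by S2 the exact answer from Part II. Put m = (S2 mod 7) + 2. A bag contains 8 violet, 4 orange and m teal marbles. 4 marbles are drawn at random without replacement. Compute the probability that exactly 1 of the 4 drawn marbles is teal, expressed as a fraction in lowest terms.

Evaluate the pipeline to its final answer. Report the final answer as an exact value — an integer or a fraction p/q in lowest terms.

44/91

Part I: -7*(9)^3 - 3*(9)^2 - 4*(9)^1 + 2 = (-5103) + (-243) + (-36) + (2) = -5380; answer -5380
Part II: S1 = -5380; r = 25; f(3) = 3*(-19) + 2*(-1) + 1*(25) = -34; iterating: f(3)=-34, f(4)=-141, f(5)=-510, f(6)=-1846, f(7)=-6699, f(8)=-24299, f(9)=-88141, f(10)=-319720, f(11)=-1159741, f(12)=-4206804, f(13)=-15259614, f(14)=-55352191, f(15)=-200782605, f(16)=-728311811, f(17)=-2641852834; answer -2641852834
Part III: S2 = -2641852834; m = 4; total draws C(16,4) = 1820; favorable C(4,1)*C(12,3) = 880; P = 44/91; answer 44/91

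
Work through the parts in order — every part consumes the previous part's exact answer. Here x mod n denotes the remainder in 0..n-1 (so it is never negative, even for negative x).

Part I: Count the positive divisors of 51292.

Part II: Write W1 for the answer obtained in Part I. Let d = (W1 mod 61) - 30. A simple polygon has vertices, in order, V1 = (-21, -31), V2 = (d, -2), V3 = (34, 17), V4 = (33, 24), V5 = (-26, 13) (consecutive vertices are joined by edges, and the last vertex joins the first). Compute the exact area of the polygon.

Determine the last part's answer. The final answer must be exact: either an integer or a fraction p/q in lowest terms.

Part I: 51292 = 2^2 * 12823; number of divisors = (2+1) * (1+1) = 6; answer 6
Part II: W1 = 6; d = -24; cross terms: (-21*-2 - -24*-31)=-702, (-24*17 - 34*-2)=-340, (34*24 - 33*17)=255, (33*13 - -26*24)=1053, (-26*-31 - -21*13)=1079; twice the area = |1345| = 1345; area = 1345/2; answer 1345/2

1345/2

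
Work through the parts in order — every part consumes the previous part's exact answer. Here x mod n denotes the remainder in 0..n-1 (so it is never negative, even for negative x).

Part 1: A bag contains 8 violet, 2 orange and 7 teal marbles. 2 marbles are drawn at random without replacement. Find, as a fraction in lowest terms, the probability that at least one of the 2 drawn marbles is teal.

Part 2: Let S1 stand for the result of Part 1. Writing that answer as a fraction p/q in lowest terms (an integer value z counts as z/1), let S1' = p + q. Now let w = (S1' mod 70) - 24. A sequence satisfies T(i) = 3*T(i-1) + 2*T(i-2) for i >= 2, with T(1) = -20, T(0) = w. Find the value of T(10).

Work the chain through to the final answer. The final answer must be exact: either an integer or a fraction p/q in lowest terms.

Part 1: total draws C(17,2) = 136; complement C(10,2) = 45; favorable 136 - 45 = 91; P = 91/136; answer 91/136
Part 2: S1 = 91/136; threaded value p + q = 227; w = -7; T(2) = 3*(-20) + 2*(-7) = -74; iterating: T(2)=-74, T(3)=-262, T(4)=-934, T(5)=-3326, T(6)=-11846, T(7)=-42190, T(8)=-150262, T(9)=-535166, T(10)=-1906022; answer -1906022

-1906022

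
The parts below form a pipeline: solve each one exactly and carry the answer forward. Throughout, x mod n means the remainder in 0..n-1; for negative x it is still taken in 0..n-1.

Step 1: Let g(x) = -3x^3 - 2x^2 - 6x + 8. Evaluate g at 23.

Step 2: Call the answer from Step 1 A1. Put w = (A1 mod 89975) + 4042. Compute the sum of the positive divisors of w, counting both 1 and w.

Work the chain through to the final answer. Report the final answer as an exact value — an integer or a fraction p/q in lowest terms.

Step 1: -3*(23)^3 - 2*(23)^2 - 6*(23)^1 + 8 = (-36501) + (-1058) + (-138) + (8) = -37689; answer -37689
Step 2: A1 = -37689; w = 56328; 56328 = 2^3 * 3 * 2347; sigma = (1 + 2 + 4 + 8) * (1 + 3) * (1 + 2347) = 15 * 4 * 2348 = 140880; answer 140880

140880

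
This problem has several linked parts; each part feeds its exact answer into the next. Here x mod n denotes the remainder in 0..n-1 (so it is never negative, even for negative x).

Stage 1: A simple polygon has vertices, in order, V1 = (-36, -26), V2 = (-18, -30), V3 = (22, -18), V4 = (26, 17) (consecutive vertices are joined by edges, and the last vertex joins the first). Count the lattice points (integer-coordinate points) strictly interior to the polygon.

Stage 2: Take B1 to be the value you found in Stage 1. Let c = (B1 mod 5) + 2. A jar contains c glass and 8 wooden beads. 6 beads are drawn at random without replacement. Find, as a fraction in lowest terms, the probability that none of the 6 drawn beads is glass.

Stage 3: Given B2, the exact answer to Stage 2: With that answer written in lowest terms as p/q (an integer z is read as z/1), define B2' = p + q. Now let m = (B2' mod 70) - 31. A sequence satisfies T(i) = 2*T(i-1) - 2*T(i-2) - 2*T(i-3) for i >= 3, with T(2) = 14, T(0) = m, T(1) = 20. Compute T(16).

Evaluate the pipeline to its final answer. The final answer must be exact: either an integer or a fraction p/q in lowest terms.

Stage 1: cross terms: (-36*-30 - -18*-26)=612, (-18*-18 - 22*-30)=984, (22*17 - 26*-18)=842, (26*-26 - -36*17)=-64; twice the area = |2374| = 2374; area = 1187; boundary points = 2 + 4 + 1 + 1 = 8; strictly interior points = area - boundary/2 + 1 = 1184; answer 1184
Stage 2: B1 = 1184; c = 6; total draws C(14,6) = 3003; favorable C(8,6) = 28; P = 4/429; answer 4/429
Stage 3: B2 = 4/429; threaded value p + q = 433; m = -18; T(3) = 2*(14) - 2*(20) - 2*(-18) = 24; iterating: T(3)=24, T(4)=-20, T(5)=-116, T(6)=-240, T(7)=-208, T(8)=296, T(9)=1488, T(10)=2800, T(11)=2032, T(12)=-4512, T(13)=-18688, T(14)=-32416, T(15)=-18432, T(16)=65344; answer 65344

65344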